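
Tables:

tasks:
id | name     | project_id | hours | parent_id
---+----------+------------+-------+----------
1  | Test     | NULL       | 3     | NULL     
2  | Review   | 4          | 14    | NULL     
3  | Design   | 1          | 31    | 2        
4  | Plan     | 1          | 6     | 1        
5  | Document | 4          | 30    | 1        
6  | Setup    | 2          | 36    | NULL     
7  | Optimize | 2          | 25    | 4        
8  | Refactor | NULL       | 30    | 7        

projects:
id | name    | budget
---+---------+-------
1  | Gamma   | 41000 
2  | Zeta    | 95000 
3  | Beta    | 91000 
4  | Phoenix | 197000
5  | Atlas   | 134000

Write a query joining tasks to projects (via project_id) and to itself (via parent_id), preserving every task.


Two LEFT JOINs from the same base table tasks: one to projects via project_id, one to tasks itself via parent_id. Both are LEFT so every task is preserved.
Match against projects:
  - task 1 (Test): project_id=NULL, no match -> kept with NULL
  - task 2 (Review): project_id=4 -> matches Phoenix
  - task 3 (Design): project_id=1 -> matches Gamma
  - task 4 (Plan): project_id=1 -> matches Gamma
  - task 5 (Document): project_id=4 -> matches Phoenix
  - task 6 (Setup): project_id=2 -> matches Zeta
  - task 7 (Optimize): project_id=2 -> matches Zeta
  - task 8 (Refactor): project_id=NULL, no match -> kept with NULL
Match against tasks (self):
  - task 1 (Test): parent_id=NULL -> NULL
  - task 2 (Review): parent_id=NULL -> NULL
  - task 3 (Design): parent_id=2 -> Review
  - task 4 (Plan): parent_id=1 -> Test
  - task 5 (Document): parent_id=1 -> Test
  - task 6 (Setup): parent_id=NULL -> NULL
  - task 7 (Optimize): parent_id=4 -> Plan
  - task 8 (Refactor): parent_id=7 -> Optimize

SQL:
SELECT a.name, b.name AS project, c.name AS parent
FROM tasks a
LEFT JOIN projects b ON a.project_id = b.id
LEFT JOIN tasks c ON a.parent_id = c.id

Result:
name     | project | parent  
---------+---------+---------
Test     | NULL    | NULL    
Review   | Phoenix | NULL    
Design   | Gamma   | Review  
Plan     | Gamma   | Test    
Document | Phoenix | Test    
Setup    | Zeta    | NULL    
Optimize | Zeta    | Plan    
Refactor | NULL    | Optimize


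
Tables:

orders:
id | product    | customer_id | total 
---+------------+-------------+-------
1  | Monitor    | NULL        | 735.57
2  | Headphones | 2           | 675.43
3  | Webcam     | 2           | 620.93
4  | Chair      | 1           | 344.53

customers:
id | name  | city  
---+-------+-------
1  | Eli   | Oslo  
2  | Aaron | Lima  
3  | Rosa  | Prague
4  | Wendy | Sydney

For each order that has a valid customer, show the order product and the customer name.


INNER JOIN keeps only orders rows whose customer_id matches an id in customers. Walk through each order:
  - order 1 (Monitor): customer_id=NULL, no match -> dropped
  - order 2 (Headphones): customer_id=2 -> matches Aaron
  - order 3 (Webcam): customer_id=2 -> matches Aaron
  - order 4 (Chair): customer_id=1 -> matches Eli
So 1 of 4 rows is dropped.

SQL:
SELECT a.product, b.name AS customer
FROM orders a
INNER JOIN customers b ON a.customer_id = b.id

Result:
product    | customer
-----------+---------
Headphones | Aaron   
Webcam     | Aaron   
Chair      | Eli     


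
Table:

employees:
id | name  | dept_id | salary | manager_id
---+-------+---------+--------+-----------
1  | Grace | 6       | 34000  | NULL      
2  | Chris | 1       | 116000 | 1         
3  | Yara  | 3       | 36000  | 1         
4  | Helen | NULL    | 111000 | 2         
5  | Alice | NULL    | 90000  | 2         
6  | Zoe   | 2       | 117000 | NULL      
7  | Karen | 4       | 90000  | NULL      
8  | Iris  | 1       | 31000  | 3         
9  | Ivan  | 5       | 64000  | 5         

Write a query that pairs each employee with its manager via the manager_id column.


This is a self-join: employees is joined to a second copy of itself, matching each row's manager_id to another row's id. Use LEFT JOIN so rows with manager_id=NULL are kept.
  - employee 1 (Grace): manager_id=NULL -> NULL
  - employee 2 (Chris): manager_id=1 -> Grace
  - employee 3 (Yara): manager_id=1 -> Grace
  - employee 4 (Helen): manager_id=2 -> Chris
  - employee 5 (Alice): manager_id=2 -> Chris
  - employee 6 (Zoe): manager_id=NULL -> NULL
  - employee 7 (Karen): manager_id=NULL -> NULL
  - employee 8 (Iris): manager_id=3 -> Yara
  - employee 9 (Ivan): manager_id=5 -> Alice

SQL:
SELECT a.name AS item, b.name AS manager
FROM employees a
LEFT JOIN employees b ON a.manager_id = b.id

Result:
item  | manager
------+--------
Grace | NULL   
Chris | Grace  
Yara  | Grace  
Helen | Chris  
Alice | Chris  
Zoe   | NULL   
Karen | NULL   
Iris  | Yara   
Ivan  | Alice  


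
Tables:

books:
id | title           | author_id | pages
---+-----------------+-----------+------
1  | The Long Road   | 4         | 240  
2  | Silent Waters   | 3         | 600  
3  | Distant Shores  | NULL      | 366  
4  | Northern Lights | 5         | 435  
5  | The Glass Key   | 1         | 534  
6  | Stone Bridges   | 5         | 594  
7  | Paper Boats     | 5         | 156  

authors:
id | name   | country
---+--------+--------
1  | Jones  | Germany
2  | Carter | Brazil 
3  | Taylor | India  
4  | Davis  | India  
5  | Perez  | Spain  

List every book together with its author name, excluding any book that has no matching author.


INNER JOIN keeps only books rows whose author_id matches an id in authors. Walk through each book:
  - book 1 (The Long Road): author_id=4 -> matches Davis
  - book 2 (Silent Waters): author_id=3 -> matches Taylor
  - book 3 (Distant Shores): author_id=NULL, no match -> dropped
  - book 4 (Northern Lights): author_id=5 -> matches Perez
  - book 5 (The Glass Key): author_id=1 -> matches Jones
  - book 6 (Stone Bridges): author_id=5 -> matches Perez
  - book 7 (Paper Boats): author_id=5 -> matches Perez
So 1 of 7 rows is dropped.

SQL:
SELECT a.title, b.name AS author
FROM books a
INNER JOIN authors b ON a.author_id = b.id

Result:
title           | author
----------------+-------
The Long Road   | Davis 
Silent Waters   | Taylor
Northern Lights | Perez 
The Glass Key   | Jones 
Stone Bridges   | Perez 
Paper Boats     | Perez 


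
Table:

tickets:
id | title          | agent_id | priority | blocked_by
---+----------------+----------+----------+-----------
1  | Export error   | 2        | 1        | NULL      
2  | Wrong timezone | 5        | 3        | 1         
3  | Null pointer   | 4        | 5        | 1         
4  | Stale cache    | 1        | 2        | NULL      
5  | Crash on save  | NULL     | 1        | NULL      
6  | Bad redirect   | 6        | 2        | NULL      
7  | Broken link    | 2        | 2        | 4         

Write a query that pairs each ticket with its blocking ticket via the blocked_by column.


This is a self-join: tickets is joined to a second copy of itself, matching each row's blocked_by to another row's id. Use LEFT JOIN so rows with blocked_by=NULL are kept.
  - ticket 1 (Export error): blocked_by=NULL -> NULL
  - ticket 2 (Wrong timezone): blocked_by=1 -> Export error
  - ticket 3 (Null pointer): blocked_by=1 -> Export error
  - ticket 4 (Stale cache): blocked_by=NULL -> NULL
  - ticket 5 (Crash on save): blocked_by=NULL -> NULL
  - ticket 6 (Bad redirect): blocked_by=NULL -> NULL
  - ticket 7 (Broken link): blocked_by=4 -> Stale cache

SQL:
SELECT a.title AS item, b.title AS blocked_by
FROM tickets a
LEFT JOIN tickets b ON a.blocked_by = b.id

Result:
item           | blocked_by  
---------------+-------------
Export error   | NULL        
Wrong timezone | Export error
Null pointer   | Export error
Stale cache    | NULL        
Crash on save  | NULL        
Bad redirect   | NULL        
Broken link    | Stale cache 


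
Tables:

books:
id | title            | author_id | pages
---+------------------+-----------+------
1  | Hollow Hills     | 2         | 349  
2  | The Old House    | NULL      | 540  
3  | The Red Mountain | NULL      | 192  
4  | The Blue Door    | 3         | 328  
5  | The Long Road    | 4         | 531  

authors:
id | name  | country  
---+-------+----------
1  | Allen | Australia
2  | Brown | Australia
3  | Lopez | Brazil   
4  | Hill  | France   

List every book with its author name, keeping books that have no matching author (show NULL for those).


LEFT JOIN keeps every row from books (the left table); where author_id has no match in authors, the author columns become NULL. Walk through each book:
  - book 1 (Hollow Hills): author_id=2 -> matches Brown
  - book 2 (The Old House): author_id=NULL, no match -> kept with NULL
  - book 3 (The Red Mountain): author_id=NULL, no match -> kept with NULL
  - book 4 (The Blue Door): author_id=3 -> matches Lopez
  - book 5 (The Long Road): author_id=4 -> matches Hill
All 5 rows appear; 2 have NULL author.

SQL:
SELECT a.title, b.name AS author
FROM books a
LEFT JOIN authors b ON a.author_id = b.id

Result:
title            | author
-----------------+-------
Hollow Hills     | Brown 
The Old House    | NULL  
The Red Mountain | NULL  
The Blue Door    | Lopez 
The Long Road    | Hill  


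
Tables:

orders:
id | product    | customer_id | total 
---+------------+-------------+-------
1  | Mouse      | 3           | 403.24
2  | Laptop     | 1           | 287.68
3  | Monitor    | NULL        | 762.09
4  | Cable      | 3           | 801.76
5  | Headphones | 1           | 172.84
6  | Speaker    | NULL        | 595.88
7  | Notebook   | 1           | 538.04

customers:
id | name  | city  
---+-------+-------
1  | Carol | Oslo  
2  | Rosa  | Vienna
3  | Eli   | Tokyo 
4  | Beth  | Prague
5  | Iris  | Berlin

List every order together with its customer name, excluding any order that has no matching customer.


INNER JOIN keeps only orders rows whose customer_id matches an id in customers. Walk through each order:
  - order 1 (Mouse): customer_id=3 -> matches Eli
  - order 2 (Laptop): customer_id=1 -> matches Carol
  - order 3 (Monitor): customer_id=NULL, no match -> dropped
  - order 4 (Cable): customer_id=3 -> matches Eli
  - order 5 (Headphones): customer_id=1 -> matches Carol
  - order 6 (Speaker): customer_id=NULL, no match -> dropped
  - order 7 (Notebook): customer_id=1 -> matches Carol
So 2 of 7 rows are dropped.

SQL:
SELECT a.product, b.name AS customer
FROM orders a
INNER JOIN customers b ON a.customer_id = b.id

Result:
product    | customer
-----------+---------
Mouse      | Eli     
Laptop     | Carol   
Cable      | Eli     
Headphones | Carol   
Notebook   | Carol   


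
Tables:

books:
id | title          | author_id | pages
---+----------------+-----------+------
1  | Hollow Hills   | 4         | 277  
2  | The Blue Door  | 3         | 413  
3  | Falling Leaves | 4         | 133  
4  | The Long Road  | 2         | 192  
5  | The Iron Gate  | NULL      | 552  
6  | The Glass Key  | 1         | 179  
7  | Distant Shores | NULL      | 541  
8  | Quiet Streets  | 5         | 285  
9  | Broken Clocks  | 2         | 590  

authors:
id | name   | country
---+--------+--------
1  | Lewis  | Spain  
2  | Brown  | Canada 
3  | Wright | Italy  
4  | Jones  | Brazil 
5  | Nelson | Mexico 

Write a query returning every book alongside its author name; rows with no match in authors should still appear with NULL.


LEFT JOIN keeps every row from books (the left table); where author_id has no match in authors, the author columns become NULL. Walk through each book:
  - book 1 (Hollow Hills): author_id=4 -> matches Jones
  - book 2 (The Blue Door): author_id=3 -> matches Wright
  - book 3 (Falling Leaves): author_id=4 -> matches Jones
  - book 4 (The Long Road): author_id=2 -> matches Brown
  - book 5 (The Iron Gate): author_id=NULL, no match -> kept with NULL
  - book 6 (The Glass Key): author_id=1 -> matches Lewis
  - book 7 (Distant Shores): author_id=NULL, no match -> kept with NULL
  - book 8 (Quiet Streets): author_id=5 -> matches Nelson
  - book 9 (Broken Clocks): author_id=2 -> matches Brown
All 9 rows appear; 2 have NULL author.

SQL:
SELECT a.title, b.name AS author
FROM books a
LEFT JOIN authors b ON a.author_id = b.id

Result:
title          | author
---------------+-------
Hollow Hills   | Jones 
The Blue Door  | Wright
Falling Leaves | Jones 
The Long Road  | Brown 
The Iron Gate  | NULL  
The Glass Key  | Lewis 
Distant Shores | NULL  
Quiet Streets  | Nelson
Broken Clocks  | Brown 


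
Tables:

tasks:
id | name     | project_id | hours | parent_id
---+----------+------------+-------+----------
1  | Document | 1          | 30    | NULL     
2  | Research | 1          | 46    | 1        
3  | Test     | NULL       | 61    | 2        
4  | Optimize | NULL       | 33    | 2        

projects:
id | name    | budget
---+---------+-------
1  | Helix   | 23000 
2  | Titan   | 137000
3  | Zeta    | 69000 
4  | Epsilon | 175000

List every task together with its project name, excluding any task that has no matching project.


INNER JOIN keeps only tasks rows whose project_id matches an id in projects. Walk through each task:
  - task 1 (Document): project_id=1 -> matches Helix
  - task 2 (Research): project_id=1 -> matches Helix
  - task 3 (Test): project_id=NULL, no match -> dropped
  - task 4 (Optimize): project_id=NULL, no match -> dropped
So 2 of 4 rows are dropped.

SQL:
SELECT a.name, b.name AS project
FROM tasks a
INNER JOIN projects b ON a.project_id = b.id

Result:
name     | project
---------+--------
Document | Helix  
Research | Helix  


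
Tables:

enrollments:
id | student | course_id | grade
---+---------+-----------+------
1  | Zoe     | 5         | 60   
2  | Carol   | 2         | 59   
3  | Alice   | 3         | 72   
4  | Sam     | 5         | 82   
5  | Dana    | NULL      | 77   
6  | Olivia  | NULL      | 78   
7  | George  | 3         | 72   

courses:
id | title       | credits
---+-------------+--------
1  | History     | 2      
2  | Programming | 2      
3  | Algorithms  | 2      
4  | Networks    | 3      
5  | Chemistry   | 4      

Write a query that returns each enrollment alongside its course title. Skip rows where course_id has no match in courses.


INNER JOIN keeps only enrollments rows whose course_id matches an id in courses. Walk through each enrollment:
  - enrollment 1 (Zoe): course_id=5 -> matches Chemistry
  - enrollment 2 (Carol): course_id=2 -> matches Programming
  - enrollment 3 (Alice): course_id=3 -> matches Algorithms
  - enrollment 4 (Sam): course_id=5 -> matches Chemistry
  - enrollment 5 (Dana): course_id=NULL, no match -> dropped
  - enrollment 6 (Olivia): course_id=NULL, no match -> dropped
  - enrollment 7 (George): course_id=3 -> matches Algorithms
So 2 of 7 rows are dropped.

SQL:
SELECT a.student, b.title AS course
FROM enrollments a
INNER JOIN courses b ON a.course_id = b.id

Result:
student | course     
--------+------------
Zoe     | Chemistry  
Carol   | Programming
Alice   | Algorithms 
Sam     | Chemistry  
George  | Algorithms 


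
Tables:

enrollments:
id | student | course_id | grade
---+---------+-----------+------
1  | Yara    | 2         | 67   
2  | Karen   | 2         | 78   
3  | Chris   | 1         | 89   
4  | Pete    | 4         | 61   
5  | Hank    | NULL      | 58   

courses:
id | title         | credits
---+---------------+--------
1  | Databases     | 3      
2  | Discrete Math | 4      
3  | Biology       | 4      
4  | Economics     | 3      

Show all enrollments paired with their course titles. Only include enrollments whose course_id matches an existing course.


INNER JOIN keeps only enrollments rows whose course_id matches an id in courses. Walk through each enrollment:
  - enrollment 1 (Yara): course_id=2 -> matches Discrete Math
  - enrollment 2 (Karen): course_id=2 -> matches Discrete Math
  - enrollment 3 (Chris): course_id=1 -> matches Databases
  - enrollment 4 (Pete): course_id=4 -> matches Economics
  - enrollment 5 (Hank): course_id=NULL, no match -> dropped
So 1 of 5 rows is dropped.

SQL:
SELECT a.student, b.title AS course
FROM enrollments a
INNER JOIN courses b ON a.course_id = b.id

Result:
student | course       
--------+--------------
Yara    | Discrete Math
Karen   | Discrete Math
Chris   | Databases    
Pete    | Economics    


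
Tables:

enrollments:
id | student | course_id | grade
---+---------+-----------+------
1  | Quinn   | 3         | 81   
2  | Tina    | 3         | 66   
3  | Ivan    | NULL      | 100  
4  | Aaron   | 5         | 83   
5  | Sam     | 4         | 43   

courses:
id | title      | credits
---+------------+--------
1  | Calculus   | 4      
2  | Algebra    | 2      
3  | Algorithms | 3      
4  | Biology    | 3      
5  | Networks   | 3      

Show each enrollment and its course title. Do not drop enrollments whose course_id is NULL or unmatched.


LEFT JOIN keeps every row from enrollments (the left table); where course_id has no match in courses, the course columns become NULL. Walk through each enrollment:
  - enrollment 1 (Quinn): course_id=3 -> matches Algorithms
  - enrollment 2 (Tina): course_id=3 -> matches Algorithms
  - enrollment 3 (Ivan): course_id=NULL, no match -> kept with NULL
  - enrollment 4 (Aaron): course_id=5 -> matches Networks
  - enrollment 5 (Sam): course_id=4 -> matches Biology
All 5 rows appear; 1 has NULL course.

SQL:
SELECT a.student, b.title AS course
FROM enrollments a
LEFT JOIN courses b ON a.course_id = b.id

Result:
student | course    
--------+-----------
Quinn   | Algorithms
Tina    | Algorithms
Ivan    | NULL      
Aaron   | Networks  
Sam     | Biology   


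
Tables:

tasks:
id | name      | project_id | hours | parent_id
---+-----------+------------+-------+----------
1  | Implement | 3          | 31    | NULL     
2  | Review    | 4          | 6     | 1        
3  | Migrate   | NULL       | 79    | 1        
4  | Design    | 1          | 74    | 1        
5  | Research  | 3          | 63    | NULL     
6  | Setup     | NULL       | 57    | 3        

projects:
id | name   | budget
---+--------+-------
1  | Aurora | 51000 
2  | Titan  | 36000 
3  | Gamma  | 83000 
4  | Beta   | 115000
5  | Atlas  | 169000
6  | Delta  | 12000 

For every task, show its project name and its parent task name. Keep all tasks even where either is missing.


Two LEFT JOINs from the same base table tasks: one to projects via project_id, one to tasks itself via parent_id. Both are LEFT so every task is preserved.
Match against projects:
  - task 1 (Implement): project_id=3 -> matches Gamma
  - task 2 (Review): project_id=4 -> matches Beta
  - task 3 (Migrate): project_id=NULL, no match -> kept with NULL
  - task 4 (Design): project_id=1 -> matches Aurora
  - task 5 (Research): project_id=3 -> matches Gamma
  - task 6 (Setup): project_id=NULL, no match -> kept with NULL
Match against tasks (self):
  - task 1 (Implement): parent_id=NULL -> NULL
  - task 2 (Review): parent_id=1 -> Implement
  - task 3 (Migrate): parent_id=1 -> Implement
  - task 4 (Design): parent_id=1 -> Implement
  - task 5 (Research): parent_id=NULL -> NULL
  - task 6 (Setup): parent_id=3 -> Migrate

SQL:
SELECT a.name, b.name AS project, c.name AS parent
FROM tasks a
LEFT JOIN projects b ON a.project_id = b.id
LEFT JOIN tasks c ON a.parent_id = c.id

Result:
name      | project | parent   
----------+---------+----------
Implement | Gamma   | NULL     
Review    | Beta    | Implement
Migrate   | NULL    | Implement
Design    | Aurora  | Implement
Research  | Gamma   | NULL     
Setup     | NULL    | Migrate  


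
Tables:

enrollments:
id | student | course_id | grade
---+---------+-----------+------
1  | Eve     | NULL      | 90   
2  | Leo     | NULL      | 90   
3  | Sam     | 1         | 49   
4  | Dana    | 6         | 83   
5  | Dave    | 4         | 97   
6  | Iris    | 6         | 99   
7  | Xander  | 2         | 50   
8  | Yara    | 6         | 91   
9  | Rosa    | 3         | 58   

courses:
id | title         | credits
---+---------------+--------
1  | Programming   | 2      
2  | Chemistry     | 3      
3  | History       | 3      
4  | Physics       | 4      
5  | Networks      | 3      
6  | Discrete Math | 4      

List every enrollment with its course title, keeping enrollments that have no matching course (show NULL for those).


LEFT JOIN keeps every row from enrollments (the left table); where course_id has no match in courses, the course columns become NULL. Walk through each enrollment:
  - enrollment 1 (Eve): course_id=NULL, no match -> kept with NULL
  - enrollment 2 (Leo): course_id=NULL, no match -> kept with NULL
  - enrollment 3 (Sam): course_id=1 -> matches Programming
  - enrollment 4 (Dana): course_id=6 -> matches Discrete Math
  - enrollment 5 (Dave): course_id=4 -> matches Physics
  - enrollment 6 (Iris): course_id=6 -> matches Discrete Math
  - enrollment 7 (Xander): course_id=2 -> matches Chemistry
  - enrollment 8 (Yara): course_id=6 -> matches Discrete Math
  - enrollment 9 (Rosa): course_id=3 -> matches History
All 9 rows appear; 2 have NULL course.

SQL:
SELECT a.student, b.title AS course
FROM enrollments a
LEFT JOIN courses b ON a.course_id = b.id

Result:
student | course       
--------+--------------
Eve     | NULL         
Leo     | NULL         
Sam     | Programming  
Dana    | Discrete Math
Dave    | Physics      
Iris    | Discrete Math
Xander  | Chemistry    
Yara    | Discrete Math
Rosa    | History      


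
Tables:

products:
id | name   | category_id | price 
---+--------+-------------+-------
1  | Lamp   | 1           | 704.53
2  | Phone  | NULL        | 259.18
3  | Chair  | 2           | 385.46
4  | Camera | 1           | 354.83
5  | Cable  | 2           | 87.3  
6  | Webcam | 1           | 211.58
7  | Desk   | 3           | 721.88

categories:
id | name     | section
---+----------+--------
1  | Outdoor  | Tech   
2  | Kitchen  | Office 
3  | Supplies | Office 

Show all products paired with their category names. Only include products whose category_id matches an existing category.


INNER JOIN keeps only products rows whose category_id matches an id in categories. Walk through each product:
  - product 1 (Lamp): category_id=1 -> matches Outdoor
  - product 2 (Phone): category_id=NULL, no match -> dropped
  - product 3 (Chair): category_id=2 -> matches Kitchen
  - product 4 (Camera): category_id=1 -> matches Outdoor
  - product 5 (Cable): category_id=2 -> matches Kitchen
  - product 6 (Webcam): category_id=1 -> matches Outdoor
  - product 7 (Desk): category_id=3 -> matches Supplies
So 1 of 7 rows is dropped.

SQL:
SELECT a.name, b.name AS category
FROM products a
INNER JOIN categories b ON a.category_id = b.id

Result:
name   | category
-------+---------
Lamp   | Outdoor 
Chair  | Kitchen 
Camera | Outdoor 
Cable  | Kitchen 
Webcam | Outdoor 
Desk   | Supplies


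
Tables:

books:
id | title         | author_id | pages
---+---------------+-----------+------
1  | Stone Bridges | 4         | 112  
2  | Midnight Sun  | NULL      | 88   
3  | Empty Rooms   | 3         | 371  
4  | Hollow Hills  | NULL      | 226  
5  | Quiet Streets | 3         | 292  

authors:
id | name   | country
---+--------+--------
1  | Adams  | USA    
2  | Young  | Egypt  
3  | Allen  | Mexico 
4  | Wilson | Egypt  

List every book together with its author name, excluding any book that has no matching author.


INNER JOIN keeps only books rows whose author_id matches an id in authors. Walk through each book:
  - book 1 (Stone Bridges): author_id=4 -> matches Wilson
  - book 2 (Midnight Sun): author_id=NULL, no match -> dropped
  - book 3 (Empty Rooms): author_id=3 -> matches Allen
  - book 4 (Hollow Hills): author_id=NULL, no match -> dropped
  - book 5 (Quiet Streets): author_id=3 -> matches Allen
So 2 of 5 rows are dropped.

SQL:
SELECT a.title, b.name AS author
FROM books a
INNER JOIN authors b ON a.author_id = b.id

Result:
title         | author
--------------+-------
Stone Bridges | Wilson
Empty Rooms   | Allen 
Quiet Streets | Allen 


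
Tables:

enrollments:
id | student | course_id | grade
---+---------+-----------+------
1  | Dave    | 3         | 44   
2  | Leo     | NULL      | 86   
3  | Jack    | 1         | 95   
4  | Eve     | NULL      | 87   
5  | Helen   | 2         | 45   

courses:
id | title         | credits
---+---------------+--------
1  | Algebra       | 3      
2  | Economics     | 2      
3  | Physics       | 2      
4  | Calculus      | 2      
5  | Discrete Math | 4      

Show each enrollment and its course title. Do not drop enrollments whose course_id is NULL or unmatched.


LEFT JOIN keeps every row from enrollments (the left table); where course_id has no match in courses, the course columns become NULL. Walk through each enrollment:
  - enrollment 1 (Dave): course_id=3 -> matches Physics
  - enrollment 2 (Leo): course_id=NULL, no match -> kept with NULL
  - enrollment 3 (Jack): course_id=1 -> matches Algebra
  - enrollment 4 (Eve): course_id=NULL, no match -> kept with NULL
  - enrollment 5 (Helen): course_id=2 -> matches Economics
All 5 rows appear; 2 have NULL course.

SQL:
SELECT a.student, b.title AS course
FROM enrollments a
LEFT JOIN courses b ON a.course_id = b.id

Result:
student | course   
--------+----------
Dave    | Physics  
Leo     | NULL     
Jack    | Algebra  
Eve     | NULL     
Helen   | Economics


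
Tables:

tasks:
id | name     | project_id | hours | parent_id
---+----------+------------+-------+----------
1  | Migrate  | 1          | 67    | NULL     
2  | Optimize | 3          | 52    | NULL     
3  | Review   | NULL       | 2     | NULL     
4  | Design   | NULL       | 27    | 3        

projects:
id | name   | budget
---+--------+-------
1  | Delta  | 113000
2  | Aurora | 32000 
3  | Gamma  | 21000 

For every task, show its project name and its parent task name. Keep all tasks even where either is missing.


Two LEFT JOINs from the same base table tasks: one to projects via project_id, one to tasks itself via parent_id. Both are LEFT so every task is preserved.
Match against projects:
  - task 1 (Migrate): project_id=1 -> matches Delta
  - task 2 (Optimize): project_id=3 -> matches Gamma
  - task 3 (Review): project_id=NULL, no match -> kept with NULL
  - task 4 (Design): project_id=NULL, no match -> kept with NULL
Match against tasks (self):
  - task 1 (Migrate): parent_id=NULL -> NULL
  - task 2 (Optimize): parent_id=NULL -> NULL
  - task 3 (Review): parent_id=NULL -> NULL
  - task 4 (Design): parent_id=3 -> Review

SQL:
SELECT a.name, b.name AS project, c.name AS parent
FROM tasks a
LEFT JOIN projects b ON a.project_id = b.id
LEFT JOIN tasks c ON a.parent_id = c.id

Result:
name     | project | parent
---------+---------+-------
Migrate  | Delta   | NULL  
Optimize | Gamma   | NULL  
Review   | NULL    | NULL  
Design   | NULL    | Review


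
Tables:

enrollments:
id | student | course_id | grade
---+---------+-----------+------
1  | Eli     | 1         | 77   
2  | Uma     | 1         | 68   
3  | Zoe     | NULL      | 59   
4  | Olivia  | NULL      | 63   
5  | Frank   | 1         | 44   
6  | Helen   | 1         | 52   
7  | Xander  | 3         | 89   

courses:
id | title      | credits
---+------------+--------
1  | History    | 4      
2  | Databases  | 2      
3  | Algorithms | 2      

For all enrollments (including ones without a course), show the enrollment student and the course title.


LEFT JOIN keeps every row from enrollments (the left table); where course_id has no match in courses, the course columns become NULL. Walk through each enrollment:
  - enrollment 1 (Eli): course_id=1 -> matches History
  - enrollment 2 (Uma): course_id=1 -> matches History
  - enrollment 3 (Zoe): course_id=NULL, no match -> kept with NULL
  - enrollment 4 (Olivia): course_id=NULL, no match -> kept with NULL
  - enrollment 5 (Frank): course_id=1 -> matches History
  - enrollment 6 (Helen): course_id=1 -> matches History
  - enrollment 7 (Xander): course_id=3 -> matches Algorithms
All 7 rows appear; 2 have NULL course.

SQL:
SELECT a.student, b.title AS course
FROM enrollments a
LEFT JOIN courses b ON a.course_id = b.id

Result:
student | course    
--------+-----------
Eli     | History   
Uma     | History   
Zoe     | NULL      
Olivia  | NULL      
Frank   | History   
Helen   | History   
Xander  | Algorithms


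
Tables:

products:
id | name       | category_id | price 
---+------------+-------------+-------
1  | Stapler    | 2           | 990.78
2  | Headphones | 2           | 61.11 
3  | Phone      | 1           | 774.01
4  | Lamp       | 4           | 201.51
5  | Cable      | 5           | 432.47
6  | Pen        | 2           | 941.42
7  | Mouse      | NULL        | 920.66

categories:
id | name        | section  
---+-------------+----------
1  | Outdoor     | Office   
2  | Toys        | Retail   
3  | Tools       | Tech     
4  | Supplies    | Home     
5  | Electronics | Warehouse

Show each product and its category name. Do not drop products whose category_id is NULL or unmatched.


LEFT JOIN keeps every row from products (the left table); where category_id has no match in categories, the category columns become NULL. Walk through each product:
  - product 1 (Stapler): category_id=2 -> matches Toys
  - product 2 (Headphones): category_id=2 -> matches Toys
  - product 3 (Phone): category_id=1 -> matches Outdoor
  - product 4 (Lamp): category_id=4 -> matches Supplies
  - product 5 (Cable): category_id=5 -> matches Electronics
  - product 6 (Pen): category_id=2 -> matches Toys
  - product 7 (Mouse): category_id=NULL, no match -> kept with NULL
All 7 rows appear; 1 has NULL category.

SQL:
SELECT a.name, b.name AS category
FROM products a
LEFT JOIN categories b ON a.category_id = b.id

Result:
name       | category   
-----------+------------
Stapler    | Toys       
Headphones | Toys       
Phone      | Outdoor    
Lamp       | Supplies   
Cable      | Electronics
Pen        | Toys       
Mouse      | NULL       


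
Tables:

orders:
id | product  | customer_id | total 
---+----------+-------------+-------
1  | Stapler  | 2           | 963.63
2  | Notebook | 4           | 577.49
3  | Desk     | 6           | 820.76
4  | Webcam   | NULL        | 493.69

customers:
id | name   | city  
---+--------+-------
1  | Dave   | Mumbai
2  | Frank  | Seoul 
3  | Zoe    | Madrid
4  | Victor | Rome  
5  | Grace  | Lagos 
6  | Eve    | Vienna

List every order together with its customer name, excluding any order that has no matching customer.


INNER JOIN keeps only orders rows whose customer_id matches an id in customers. Walk through each order:
  - order 1 (Stapler): customer_id=2 -> matches Frank
  - order 2 (Notebook): customer_id=4 -> matches Victor
  - order 3 (Desk): customer_id=6 -> matches Eve
  - order 4 (Webcam): customer_id=NULL, no match -> dropped
So 1 of 4 rows is dropped.

SQL:
SELECT a.product, b.name AS customer
FROM orders a
INNER JOIN customers b ON a.customer_id = b.id

Result:
product  | customer
---------+---------
Stapler  | Frank   
Notebook | Victor  
Desk     | Eve     


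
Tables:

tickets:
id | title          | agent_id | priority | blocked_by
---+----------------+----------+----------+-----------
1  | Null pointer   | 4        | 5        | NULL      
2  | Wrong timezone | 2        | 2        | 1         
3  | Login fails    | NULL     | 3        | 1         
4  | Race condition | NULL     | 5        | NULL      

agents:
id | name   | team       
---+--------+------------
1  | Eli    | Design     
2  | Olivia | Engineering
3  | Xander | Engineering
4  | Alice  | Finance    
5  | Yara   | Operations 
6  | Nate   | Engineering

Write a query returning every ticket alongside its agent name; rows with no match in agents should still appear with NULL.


LEFT JOIN keeps every row from tickets (the left table); where agent_id has no match in agents, the agent columns become NULL. Walk through each ticket:
  - ticket 1 (Null pointer): agent_id=4 -> matches Alice
  - ticket 2 (Wrong timezone): agent_id=2 -> matches Olivia
  - ticket 3 (Login fails): agent_id=NULL, no match -> kept with NULL
  - ticket 4 (Race condition): agent_id=NULL, no match -> kept with NULL
All 4 rows appear; 2 have NULL agent.

SQL:
SELECT a.title, b.name AS agent
FROM tickets a
LEFT JOIN agents b ON a.agent_id = b.id

Result:
title          | agent 
---------------+-------
Null pointer   | Alice 
Wrong timezone | Olivia
Login fails    | NULL  
Race condition | NULL  


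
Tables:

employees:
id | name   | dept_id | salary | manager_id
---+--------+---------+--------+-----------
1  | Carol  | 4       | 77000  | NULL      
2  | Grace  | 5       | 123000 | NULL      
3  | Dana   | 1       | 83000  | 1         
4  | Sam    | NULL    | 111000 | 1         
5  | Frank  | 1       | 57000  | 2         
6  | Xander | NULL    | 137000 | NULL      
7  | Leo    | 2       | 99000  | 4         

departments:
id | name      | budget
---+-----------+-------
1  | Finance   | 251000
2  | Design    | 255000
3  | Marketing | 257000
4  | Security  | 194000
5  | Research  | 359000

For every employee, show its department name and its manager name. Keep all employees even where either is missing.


Two LEFT JOINs from the same base table employees: one to departments via dept_id, one to employees itself via manager_id. Both are LEFT so every employee is preserved.
Match against departments:
  - employee 1 (Carol): dept_id=4 -> matches Security
  - employee 2 (Grace): dept_id=5 -> matches Research
  - employee 3 (Dana): dept_id=1 -> matches Finance
  - employee 4 (Sam): dept_id=NULL, no match -> kept with NULL
  - employee 5 (Frank): dept_id=1 -> matches Finance
  - employee 6 (Xander): dept_id=NULL, no match -> kept with NULL
  - employee 7 (Leo): dept_id=2 -> matches Design
Match against employees (self):
  - employee 1 (Carol): manager_id=NULL -> NULL
  - employee 2 (Grace): manager_id=NULL -> NULL
  - employee 3 (Dana): manager_id=1 -> Carol
  - employee 4 (Sam): manager_id=1 -> Carol
  - employee 5 (Frank): manager_id=2 -> Grace
  - employee 6 (Xander): manager_id=NULL -> NULL
  - employee 7 (Leo): manager_id=4 -> Sam

SQL:
SELECT a.name, b.name AS department, c.name AS manager
FROM employees a
LEFT JOIN departments b ON a.dept_id = b.id
LEFT JOIN employees c ON a.manager_id = c.id

Result:
name   | department | manager
-------+------------+--------
Carol  | Security   | NULL   
Grace  | Research   | NULL   
Dana   | Finance    | Carol  
Sam    | NULL       | Carol  
Frank  | Finance    | Grace  
Xander | NULL       | NULL   
Leo    | Design     | Sam    


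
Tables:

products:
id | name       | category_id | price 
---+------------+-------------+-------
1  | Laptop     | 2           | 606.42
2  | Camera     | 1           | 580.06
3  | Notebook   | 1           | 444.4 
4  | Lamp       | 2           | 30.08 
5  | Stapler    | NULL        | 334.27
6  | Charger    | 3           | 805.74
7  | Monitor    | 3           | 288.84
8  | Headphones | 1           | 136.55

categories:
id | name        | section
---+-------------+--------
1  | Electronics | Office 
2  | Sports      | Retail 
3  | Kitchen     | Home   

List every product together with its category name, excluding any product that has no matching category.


INNER JOIN keeps only products rows whose category_id matches an id in categories. Walk through each product:
  - product 1 (Laptop): category_id=2 -> matches Sports
  - product 2 (Camera): category_id=1 -> matches Electronics
  - product 3 (Notebook): category_id=1 -> matches Electronics
  - product 4 (Lamp): category_id=2 -> matches Sports
  - product 5 (Stapler): category_id=NULL, no match -> dropped
  - product 6 (Charger): category_id=3 -> matches Kitchen
  - product 7 (Monitor): category_id=3 -> matches Kitchen
  - product 8 (Headphones): category_id=1 -> matches Electronics
So 1 of 8 rows is dropped.

SQL:
SELECT a.name, b.name AS category
FROM products a
INNER JOIN categories b ON a.category_id = b.id

Result:
name       | category   
-----------+------------
Laptop     | Sports     
Camera     | Electronics
Notebook   | Electronics
Lamp       | Sports     
Charger    | Kitchen    
Monitor    | Kitchen    
Headphones | Electronics


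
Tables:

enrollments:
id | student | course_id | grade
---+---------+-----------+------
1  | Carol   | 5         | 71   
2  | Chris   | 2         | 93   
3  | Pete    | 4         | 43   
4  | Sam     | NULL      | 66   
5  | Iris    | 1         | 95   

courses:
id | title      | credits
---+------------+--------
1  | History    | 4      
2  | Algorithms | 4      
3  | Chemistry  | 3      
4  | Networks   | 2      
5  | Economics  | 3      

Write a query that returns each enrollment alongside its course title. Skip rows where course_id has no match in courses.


INNER JOIN keeps only enrollments rows whose course_id matches an id in courses. Walk through each enrollment:
  - enrollment 1 (Carol): course_id=5 -> matches Economics
  - enrollment 2 (Chris): course_id=2 -> matches Algorithms
  - enrollment 3 (Pete): course_id=4 -> matches Networks
  - enrollment 4 (Sam): course_id=NULL, no match -> dropped
  - enrollment 5 (Iris): course_id=1 -> matches History
So 1 of 5 rows is dropped.

SQL:
SELECT a.student, b.title AS course
FROM enrollments a
INNER JOIN courses b ON a.course_id = b.id

Result:
student | course    
--------+-----------
Carol   | Economics 
Chris   | Algorithms
Pete    | Networks  
Iris    | History   


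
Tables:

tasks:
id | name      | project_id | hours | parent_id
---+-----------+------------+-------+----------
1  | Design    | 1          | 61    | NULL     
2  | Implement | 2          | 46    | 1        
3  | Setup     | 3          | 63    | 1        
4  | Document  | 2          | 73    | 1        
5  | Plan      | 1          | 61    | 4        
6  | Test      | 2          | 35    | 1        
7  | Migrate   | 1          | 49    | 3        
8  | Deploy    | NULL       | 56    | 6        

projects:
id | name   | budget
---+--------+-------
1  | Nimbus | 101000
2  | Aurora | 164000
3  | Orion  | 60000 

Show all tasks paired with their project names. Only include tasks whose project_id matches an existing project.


INNER JOIN keeps only tasks rows whose project_id matches an id in projects. Walk through each task:
  - task 1 (Design): project_id=1 -> matches Nimbus
  - task 2 (Implement): project_id=2 -> matches Aurora
  - task 3 (Setup): project_id=3 -> matches Orion
  - task 4 (Document): project_id=2 -> matches Aurora
  - task 5 (Plan): project_id=1 -> matches Nimbus
  - task 6 (Test): project_id=2 -> matches Aurora
  - task 7 (Migrate): project_id=1 -> matches Nimbus
  - task 8 (Deploy): project_id=NULL, no match -> dropped
So 1 of 8 rows is dropped.

SQL:
SELECT a.name, b.name AS project
FROM tasks a
INNER JOIN projects b ON a.project_id = b.id

Result:
name      | project
----------+--------
Design    | Nimbus 
Implement | Aurora 
Setup     | Orion  
Document  | Aurora 
Plan      | Nimbus 
Test      | Aurora 
Migrate   | Nimbus 


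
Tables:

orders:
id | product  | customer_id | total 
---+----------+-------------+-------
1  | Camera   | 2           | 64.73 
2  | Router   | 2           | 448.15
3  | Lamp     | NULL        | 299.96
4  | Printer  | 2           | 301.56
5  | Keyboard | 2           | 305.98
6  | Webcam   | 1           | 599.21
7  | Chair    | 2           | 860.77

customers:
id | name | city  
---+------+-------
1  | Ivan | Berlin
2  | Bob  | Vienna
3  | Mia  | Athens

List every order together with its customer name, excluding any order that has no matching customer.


INNER JOIN keeps only orders rows whose customer_id matches an id in customers. Walk through each order:
  - order 1 (Camera): customer_id=2 -> matches Bob
  - order 2 (Router): customer_id=2 -> matches Bob
  - order 3 (Lamp): customer_id=NULL, no match -> dropped
  - order 4 (Printer): customer_id=2 -> matches Bob
  - order 5 (Keyboard): customer_id=2 -> matches Bob
  - order 6 (Webcam): customer_id=1 -> matches Ivan
  - order 7 (Chair): customer_id=2 -> matches Bob
So 1 of 7 rows is dropped.

SQL:
SELECT a.product, b.name AS customer
FROM orders a
INNER JOIN customers b ON a.customer_id = b.id

Result:
product  | customer
---------+---------
Camera   | Bob     
Router   | Bob     
Printer  | Bob     
Keyboard | Bob     
Webcam   | Ivan    
Chair    | Bob     


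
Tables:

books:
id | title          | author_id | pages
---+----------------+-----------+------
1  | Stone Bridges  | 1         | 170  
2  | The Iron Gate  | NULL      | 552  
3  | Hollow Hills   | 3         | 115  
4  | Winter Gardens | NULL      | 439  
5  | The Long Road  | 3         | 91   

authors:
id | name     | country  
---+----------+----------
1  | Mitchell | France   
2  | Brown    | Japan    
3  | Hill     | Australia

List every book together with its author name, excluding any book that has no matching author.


INNER JOIN keeps only books rows whose author_id matches an id in authors. Walk through each book:
  - book 1 (Stone Bridges): author_id=1 -> matches Mitchell
  - book 2 (The Iron Gate): author_id=NULL, no match -> dropped
  - book 3 (Hollow Hills): author_id=3 -> matches Hill
  - book 4 (Winter Gardens): author_id=NULL, no match -> dropped
  - book 5 (The Long Road): author_id=3 -> matches Hill
So 2 of 5 rows are dropped.

SQL:
SELECT a.title, b.name AS author
FROM books a
INNER JOIN authors b ON a.author_id = b.id

Result:
title         | author  
--------------+---------
Stone Bridges | Mitchell
Hollow Hills  | Hill    
The Long Road | Hill    
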